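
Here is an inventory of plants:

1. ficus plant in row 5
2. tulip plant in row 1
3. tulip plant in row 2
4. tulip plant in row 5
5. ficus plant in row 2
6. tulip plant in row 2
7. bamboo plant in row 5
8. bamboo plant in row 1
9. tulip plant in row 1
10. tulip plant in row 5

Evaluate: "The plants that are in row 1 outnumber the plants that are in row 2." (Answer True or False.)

|plants in row 1| = 3.
|plants in row 2| = 3.
The claim requires 3 > 3, which does not hold.

False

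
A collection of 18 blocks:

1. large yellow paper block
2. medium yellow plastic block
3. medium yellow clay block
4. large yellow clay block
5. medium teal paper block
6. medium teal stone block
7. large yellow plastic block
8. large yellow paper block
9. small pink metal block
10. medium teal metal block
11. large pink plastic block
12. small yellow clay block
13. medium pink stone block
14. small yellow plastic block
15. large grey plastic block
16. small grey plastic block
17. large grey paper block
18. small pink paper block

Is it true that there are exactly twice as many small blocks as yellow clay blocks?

There are 5 small blocks.
There are 3 yellow clay blocks.
The claim requires 5 = 2 × 3 = 6, which does not hold.

False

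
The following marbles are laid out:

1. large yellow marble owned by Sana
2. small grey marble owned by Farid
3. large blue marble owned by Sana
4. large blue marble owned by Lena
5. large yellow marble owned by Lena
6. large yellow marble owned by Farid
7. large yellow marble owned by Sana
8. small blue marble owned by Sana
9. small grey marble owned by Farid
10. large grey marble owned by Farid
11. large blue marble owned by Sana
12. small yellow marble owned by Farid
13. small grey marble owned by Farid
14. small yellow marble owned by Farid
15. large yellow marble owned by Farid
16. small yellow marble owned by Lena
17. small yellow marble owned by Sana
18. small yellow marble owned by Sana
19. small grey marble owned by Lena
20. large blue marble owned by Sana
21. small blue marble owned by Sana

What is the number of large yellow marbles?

5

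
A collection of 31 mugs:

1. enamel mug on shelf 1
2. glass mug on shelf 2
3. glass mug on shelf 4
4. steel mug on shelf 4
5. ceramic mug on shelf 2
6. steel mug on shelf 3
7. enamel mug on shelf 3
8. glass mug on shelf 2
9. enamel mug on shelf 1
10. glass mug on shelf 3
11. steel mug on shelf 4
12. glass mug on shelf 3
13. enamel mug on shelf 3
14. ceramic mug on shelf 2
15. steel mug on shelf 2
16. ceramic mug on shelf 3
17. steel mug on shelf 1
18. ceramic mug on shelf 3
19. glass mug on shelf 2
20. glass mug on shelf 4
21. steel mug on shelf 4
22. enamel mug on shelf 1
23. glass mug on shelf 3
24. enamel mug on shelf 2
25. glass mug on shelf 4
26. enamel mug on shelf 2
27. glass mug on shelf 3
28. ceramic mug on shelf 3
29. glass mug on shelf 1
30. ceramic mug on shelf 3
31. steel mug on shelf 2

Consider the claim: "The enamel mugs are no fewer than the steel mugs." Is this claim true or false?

True

There are 7 enamel mugs.
There are 7 steel mugs.
The claim requires 7 ≥ 7, which holds.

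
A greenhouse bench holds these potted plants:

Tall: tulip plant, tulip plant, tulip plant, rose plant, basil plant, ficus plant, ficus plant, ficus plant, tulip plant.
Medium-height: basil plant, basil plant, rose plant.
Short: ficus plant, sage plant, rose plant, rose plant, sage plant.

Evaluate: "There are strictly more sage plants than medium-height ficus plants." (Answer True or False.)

There are 2 sage plants.
There are 0 medium-height ficus plants.
The claim requires 2 > 0, which holds.

True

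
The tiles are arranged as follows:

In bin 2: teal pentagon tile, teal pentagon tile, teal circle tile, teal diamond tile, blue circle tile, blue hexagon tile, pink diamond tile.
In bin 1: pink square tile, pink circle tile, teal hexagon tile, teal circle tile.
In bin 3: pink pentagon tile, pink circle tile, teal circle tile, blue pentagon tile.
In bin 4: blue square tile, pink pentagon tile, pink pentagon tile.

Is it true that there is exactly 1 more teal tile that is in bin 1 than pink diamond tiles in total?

There are 2 teal tiles in bin 1.
There is 1 pink diamond tile.
The claim requires 2 − 1 (= 1) to equal 1, which holds.

True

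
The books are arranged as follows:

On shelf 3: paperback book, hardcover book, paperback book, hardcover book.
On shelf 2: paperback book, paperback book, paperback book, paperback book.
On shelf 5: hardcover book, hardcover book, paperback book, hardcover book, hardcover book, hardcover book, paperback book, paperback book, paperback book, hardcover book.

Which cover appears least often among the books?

Counts by cover: paperback 10, hardcover 8.
The minimum is 8, held uniquely by hardcover.

hardcover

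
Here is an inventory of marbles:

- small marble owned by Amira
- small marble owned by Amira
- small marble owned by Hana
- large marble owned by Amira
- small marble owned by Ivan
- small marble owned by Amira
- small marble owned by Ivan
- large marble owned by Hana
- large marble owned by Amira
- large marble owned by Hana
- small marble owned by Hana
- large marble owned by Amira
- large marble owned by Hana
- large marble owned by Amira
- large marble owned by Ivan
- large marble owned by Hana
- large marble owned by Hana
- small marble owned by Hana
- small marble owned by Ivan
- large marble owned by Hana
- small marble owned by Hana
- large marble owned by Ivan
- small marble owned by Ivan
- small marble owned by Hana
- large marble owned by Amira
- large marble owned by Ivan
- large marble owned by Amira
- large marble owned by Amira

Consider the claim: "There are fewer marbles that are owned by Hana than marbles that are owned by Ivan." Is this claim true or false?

|marbles owned by Hana| = 11.
|marbles owned by Ivan| = 7.
The claim requires 11 < 7, which does not hold.

False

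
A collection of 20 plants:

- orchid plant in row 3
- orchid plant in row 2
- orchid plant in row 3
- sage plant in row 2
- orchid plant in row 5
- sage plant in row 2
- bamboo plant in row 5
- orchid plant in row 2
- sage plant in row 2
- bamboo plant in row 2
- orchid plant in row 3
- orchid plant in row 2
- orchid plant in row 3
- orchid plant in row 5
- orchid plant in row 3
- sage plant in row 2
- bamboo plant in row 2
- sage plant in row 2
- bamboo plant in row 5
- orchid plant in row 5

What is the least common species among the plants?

bamboo

Counts by species: orchid 11, sage 5, bamboo 4.
The minimum is 4, held uniquely by bamboo.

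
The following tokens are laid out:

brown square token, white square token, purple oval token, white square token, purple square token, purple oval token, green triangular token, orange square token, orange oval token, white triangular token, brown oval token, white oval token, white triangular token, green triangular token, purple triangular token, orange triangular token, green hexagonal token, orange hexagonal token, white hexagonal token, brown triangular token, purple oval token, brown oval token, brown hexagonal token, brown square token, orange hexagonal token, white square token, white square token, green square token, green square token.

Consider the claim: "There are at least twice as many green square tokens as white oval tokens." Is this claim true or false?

True

|green square tokens| = 2.
|white oval tokens| = 1.
The claim requires 2 ≥ 2 × 1 = 2, which holds.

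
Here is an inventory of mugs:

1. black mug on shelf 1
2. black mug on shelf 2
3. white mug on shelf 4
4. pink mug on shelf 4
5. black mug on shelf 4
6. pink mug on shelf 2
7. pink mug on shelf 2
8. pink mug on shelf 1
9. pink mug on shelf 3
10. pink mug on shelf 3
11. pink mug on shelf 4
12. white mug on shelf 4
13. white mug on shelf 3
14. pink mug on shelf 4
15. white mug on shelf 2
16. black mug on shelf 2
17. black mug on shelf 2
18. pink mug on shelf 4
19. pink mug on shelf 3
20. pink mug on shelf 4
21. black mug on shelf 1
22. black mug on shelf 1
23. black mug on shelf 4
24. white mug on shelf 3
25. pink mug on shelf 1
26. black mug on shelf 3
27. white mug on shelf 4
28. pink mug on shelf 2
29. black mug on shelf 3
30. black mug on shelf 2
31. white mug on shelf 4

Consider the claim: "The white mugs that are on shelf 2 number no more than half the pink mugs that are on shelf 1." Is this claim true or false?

white mugs on shelf 2: 1.
pink mugs on shelf 1: 2.
The claim requires 2 × 1 = 2 ≤ 2, which holds.

True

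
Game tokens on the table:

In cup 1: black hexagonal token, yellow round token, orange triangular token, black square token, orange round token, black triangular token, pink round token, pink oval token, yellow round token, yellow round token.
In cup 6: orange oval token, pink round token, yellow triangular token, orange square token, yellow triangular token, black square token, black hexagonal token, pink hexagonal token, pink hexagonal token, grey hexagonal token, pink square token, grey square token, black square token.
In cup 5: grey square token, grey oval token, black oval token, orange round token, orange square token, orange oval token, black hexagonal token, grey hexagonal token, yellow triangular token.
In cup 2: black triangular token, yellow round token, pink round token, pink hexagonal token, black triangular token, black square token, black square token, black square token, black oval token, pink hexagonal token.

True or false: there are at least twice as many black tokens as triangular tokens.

There are 14 black tokens.
There are 7 triangular tokens.
The claim requires 14 ≥ 2 × 7 = 14, which holds.

True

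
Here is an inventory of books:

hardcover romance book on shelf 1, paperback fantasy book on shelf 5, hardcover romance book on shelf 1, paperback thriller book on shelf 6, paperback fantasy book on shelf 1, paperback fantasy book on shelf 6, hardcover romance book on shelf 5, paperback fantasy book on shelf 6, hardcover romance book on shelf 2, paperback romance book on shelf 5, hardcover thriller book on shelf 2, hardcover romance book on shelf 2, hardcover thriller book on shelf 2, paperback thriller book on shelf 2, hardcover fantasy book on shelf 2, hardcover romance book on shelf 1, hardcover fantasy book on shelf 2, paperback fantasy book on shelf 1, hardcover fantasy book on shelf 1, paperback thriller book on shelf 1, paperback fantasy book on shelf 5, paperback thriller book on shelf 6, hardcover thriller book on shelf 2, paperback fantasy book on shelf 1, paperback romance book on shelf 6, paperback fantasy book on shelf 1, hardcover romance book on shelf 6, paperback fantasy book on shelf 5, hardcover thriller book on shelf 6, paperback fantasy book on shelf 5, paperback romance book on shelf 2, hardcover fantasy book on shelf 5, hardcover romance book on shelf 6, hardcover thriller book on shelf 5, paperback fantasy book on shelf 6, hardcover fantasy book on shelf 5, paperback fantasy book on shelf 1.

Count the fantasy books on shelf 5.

6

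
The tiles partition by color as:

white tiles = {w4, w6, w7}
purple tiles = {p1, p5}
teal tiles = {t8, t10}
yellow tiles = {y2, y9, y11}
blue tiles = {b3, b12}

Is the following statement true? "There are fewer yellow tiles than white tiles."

False

yellow tiles: 3.
white tiles: 3.
The claim requires 3 < 3, which does not hold.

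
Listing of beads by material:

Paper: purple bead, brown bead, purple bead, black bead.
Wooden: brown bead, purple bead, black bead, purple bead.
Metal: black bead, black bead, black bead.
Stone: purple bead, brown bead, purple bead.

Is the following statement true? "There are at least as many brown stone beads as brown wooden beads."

True

brown stone beads: 1.
brown wooden beads: 1.
The claim requires 1 ≥ 1, which holds.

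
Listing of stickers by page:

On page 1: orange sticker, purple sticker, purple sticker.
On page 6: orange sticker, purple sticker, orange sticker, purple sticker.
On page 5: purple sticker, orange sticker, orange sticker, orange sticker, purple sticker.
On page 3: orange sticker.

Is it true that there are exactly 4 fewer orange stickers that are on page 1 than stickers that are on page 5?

True

orange stickers on page 1: 1.
stickers on page 5: 5.
The claim requires 5 − 1 (= 4) to equal 4, which holds.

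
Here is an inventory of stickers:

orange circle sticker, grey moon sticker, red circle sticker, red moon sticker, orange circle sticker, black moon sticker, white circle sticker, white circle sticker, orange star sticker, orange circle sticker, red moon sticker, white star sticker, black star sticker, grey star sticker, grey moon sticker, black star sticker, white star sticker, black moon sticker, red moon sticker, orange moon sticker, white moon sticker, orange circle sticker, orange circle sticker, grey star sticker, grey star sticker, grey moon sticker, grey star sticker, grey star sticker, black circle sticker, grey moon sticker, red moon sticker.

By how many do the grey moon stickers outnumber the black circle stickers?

3

grey moon stickers: 4.
black circle stickers: 1.
4 − 1 = 3.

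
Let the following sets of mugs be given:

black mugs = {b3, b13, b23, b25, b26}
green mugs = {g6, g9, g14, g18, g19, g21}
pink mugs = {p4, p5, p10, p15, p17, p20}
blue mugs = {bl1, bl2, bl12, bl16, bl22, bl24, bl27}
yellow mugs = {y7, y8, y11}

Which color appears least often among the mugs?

yellow

Counts by color: blue 7, pink 6, green 6, black 5, yellow 3.
The minimum is 3, held uniquely by yellow.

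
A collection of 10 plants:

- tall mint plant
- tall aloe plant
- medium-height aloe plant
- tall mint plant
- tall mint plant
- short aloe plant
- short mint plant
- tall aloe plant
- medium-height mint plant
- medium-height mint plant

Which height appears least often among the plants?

short

Counts by height: tall 5, medium-height 3, short 2.
The minimum is 2, held uniquely by short.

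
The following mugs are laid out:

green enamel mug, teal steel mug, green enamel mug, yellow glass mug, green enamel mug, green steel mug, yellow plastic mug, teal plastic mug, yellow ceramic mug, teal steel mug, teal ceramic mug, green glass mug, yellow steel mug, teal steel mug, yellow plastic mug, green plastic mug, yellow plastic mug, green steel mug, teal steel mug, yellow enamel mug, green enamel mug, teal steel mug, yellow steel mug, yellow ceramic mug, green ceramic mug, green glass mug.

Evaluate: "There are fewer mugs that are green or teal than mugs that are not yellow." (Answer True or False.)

False

There are 17 mugs that are green or teal.
There are 17 mugs that are not yellow.
The claim requires 17 < 17, which does not hold.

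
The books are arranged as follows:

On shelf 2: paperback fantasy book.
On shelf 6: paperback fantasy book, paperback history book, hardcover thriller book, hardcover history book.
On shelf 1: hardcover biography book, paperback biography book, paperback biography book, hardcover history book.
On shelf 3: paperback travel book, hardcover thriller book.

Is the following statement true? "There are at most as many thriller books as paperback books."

There are 2 thriller books.
There are 6 paperback books.
The claim requires 2 ≤ 6, which holds.

True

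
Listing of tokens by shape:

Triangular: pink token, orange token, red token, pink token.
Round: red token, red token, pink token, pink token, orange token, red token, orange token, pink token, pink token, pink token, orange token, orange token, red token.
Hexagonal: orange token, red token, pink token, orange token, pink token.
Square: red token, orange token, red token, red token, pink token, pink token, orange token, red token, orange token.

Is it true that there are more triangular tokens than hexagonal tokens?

There are 4 triangular tokens.
There are 5 hexagonal tokens.
The claim requires 4 > 5, which does not hold.

False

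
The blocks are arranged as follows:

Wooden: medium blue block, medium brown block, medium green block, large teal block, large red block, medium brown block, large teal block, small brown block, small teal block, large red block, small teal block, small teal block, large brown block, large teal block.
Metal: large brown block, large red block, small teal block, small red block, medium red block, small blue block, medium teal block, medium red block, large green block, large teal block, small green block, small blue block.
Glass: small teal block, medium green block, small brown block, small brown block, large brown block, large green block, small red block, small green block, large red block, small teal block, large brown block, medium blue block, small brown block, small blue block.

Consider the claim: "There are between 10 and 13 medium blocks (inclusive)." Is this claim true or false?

False

medium blocks: 9.
The claim requires 10 ≤ 9 ≤ 13, which does not hold.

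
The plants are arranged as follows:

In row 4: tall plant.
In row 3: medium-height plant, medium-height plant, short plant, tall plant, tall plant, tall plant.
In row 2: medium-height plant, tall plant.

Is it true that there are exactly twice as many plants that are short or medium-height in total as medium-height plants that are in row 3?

True

There are 4 plants that are short or medium-height.
There are 2 medium-height plants in row 3.
The claim requires 4 = 2 × 2 = 4, which holds.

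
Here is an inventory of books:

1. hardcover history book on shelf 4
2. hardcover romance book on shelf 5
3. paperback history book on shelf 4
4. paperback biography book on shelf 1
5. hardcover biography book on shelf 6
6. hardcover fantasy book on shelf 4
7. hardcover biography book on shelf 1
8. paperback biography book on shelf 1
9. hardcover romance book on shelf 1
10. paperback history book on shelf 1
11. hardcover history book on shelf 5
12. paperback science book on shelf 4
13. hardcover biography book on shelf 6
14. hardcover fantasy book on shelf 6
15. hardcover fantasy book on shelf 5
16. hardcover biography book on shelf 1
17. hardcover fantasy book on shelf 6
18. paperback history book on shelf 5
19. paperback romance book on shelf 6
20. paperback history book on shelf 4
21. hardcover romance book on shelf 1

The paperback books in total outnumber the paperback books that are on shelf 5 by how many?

paperback books: 8.
paperback books on shelf 5: 1.
8 − 1 = 7.

7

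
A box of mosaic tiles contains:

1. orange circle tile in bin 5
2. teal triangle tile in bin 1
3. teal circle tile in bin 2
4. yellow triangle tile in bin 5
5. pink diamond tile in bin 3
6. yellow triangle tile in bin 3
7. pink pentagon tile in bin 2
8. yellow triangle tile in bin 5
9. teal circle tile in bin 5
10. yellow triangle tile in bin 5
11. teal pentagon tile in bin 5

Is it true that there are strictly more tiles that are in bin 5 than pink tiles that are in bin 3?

There are 6 tiles in bin 5.
There is 1 pink tile in bin 3.
The claim requires 6 > 1, which holds.

True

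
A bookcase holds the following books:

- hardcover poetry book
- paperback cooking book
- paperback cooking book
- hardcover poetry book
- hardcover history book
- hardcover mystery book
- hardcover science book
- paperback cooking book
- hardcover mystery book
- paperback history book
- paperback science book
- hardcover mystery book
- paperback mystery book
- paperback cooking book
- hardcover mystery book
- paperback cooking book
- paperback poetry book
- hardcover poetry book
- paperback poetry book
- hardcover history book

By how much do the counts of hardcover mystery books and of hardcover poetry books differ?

1

hardcover mystery books: 4. hardcover poetry books: 3.
|4 − 3| = 4 − 3 = 1.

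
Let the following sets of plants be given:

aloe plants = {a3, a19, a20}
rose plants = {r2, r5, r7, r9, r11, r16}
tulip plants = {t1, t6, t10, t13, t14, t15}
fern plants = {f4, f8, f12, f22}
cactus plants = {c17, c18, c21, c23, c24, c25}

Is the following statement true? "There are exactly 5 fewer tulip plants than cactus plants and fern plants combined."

False

tulip plants: 6.
cactus plants: 6; fern plants: 4; combined: 6 + 4 = 10.
The claim requires 10 − 6 (= 4) to equal 5, which does not hold.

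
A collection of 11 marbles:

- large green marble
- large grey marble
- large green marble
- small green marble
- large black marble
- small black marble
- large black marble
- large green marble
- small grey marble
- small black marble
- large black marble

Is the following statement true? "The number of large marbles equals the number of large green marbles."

|large marbles| = 7.
|large green marbles| = 3.
The claim requires 7 = 3, which does not hold.

False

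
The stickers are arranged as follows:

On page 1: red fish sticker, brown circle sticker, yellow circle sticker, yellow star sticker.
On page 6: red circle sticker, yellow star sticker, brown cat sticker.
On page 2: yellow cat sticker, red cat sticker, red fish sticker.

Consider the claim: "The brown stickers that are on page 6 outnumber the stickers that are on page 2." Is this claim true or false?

False

There is 1 brown sticker on page 6.
There are 3 stickers on page 2.
The claim requires 1 > 3, which does not hold.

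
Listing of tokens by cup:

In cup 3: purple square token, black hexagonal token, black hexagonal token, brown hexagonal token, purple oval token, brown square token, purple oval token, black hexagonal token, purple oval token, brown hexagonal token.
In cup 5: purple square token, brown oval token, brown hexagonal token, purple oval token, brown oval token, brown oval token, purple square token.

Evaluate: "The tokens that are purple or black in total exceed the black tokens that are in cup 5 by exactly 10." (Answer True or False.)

True

|tokens that are purple or black| = 10.
|black tokens in cup 5| = 0.
The claim requires 10 − 0 (= 10) to equal 10, which holds.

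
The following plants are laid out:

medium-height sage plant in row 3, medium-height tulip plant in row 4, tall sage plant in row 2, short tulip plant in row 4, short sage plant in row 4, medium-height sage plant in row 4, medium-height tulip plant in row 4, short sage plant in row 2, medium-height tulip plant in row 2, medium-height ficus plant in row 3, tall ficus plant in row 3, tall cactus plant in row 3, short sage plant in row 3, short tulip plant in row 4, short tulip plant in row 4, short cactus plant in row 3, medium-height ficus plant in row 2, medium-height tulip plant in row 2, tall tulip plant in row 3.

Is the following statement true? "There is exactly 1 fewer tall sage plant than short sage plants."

tall sage plants: 1.
short sage plants: 3.
The claim requires 3 − 1 (= 2) to equal 1, which does not hold.

False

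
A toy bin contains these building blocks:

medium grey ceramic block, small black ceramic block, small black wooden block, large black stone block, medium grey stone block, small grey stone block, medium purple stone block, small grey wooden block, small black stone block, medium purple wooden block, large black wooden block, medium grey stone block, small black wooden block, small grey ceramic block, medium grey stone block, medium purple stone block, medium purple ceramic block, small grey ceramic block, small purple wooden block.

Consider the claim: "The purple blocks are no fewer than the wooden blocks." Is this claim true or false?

False

purple blocks: 5.
wooden blocks: 6.
The claim requires 5 ≥ 6, which does not hold.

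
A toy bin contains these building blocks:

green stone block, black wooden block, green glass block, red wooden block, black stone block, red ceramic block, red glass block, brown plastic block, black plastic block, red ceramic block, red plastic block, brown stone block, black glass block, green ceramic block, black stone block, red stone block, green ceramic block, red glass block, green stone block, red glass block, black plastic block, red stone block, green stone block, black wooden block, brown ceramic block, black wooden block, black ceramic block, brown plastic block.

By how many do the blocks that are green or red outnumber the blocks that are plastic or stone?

2

blocks that are green or red: 15.
blocks that are plastic or stone: 13.
15 − 13 = 2.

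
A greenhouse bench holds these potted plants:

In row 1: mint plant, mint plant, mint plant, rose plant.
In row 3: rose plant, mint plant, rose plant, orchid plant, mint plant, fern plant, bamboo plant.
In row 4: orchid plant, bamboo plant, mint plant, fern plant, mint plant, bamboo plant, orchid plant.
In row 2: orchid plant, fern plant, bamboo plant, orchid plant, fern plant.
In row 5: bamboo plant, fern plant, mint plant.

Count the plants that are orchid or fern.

fern: 5; orchid: 5; together 5 + 5 = 10.

10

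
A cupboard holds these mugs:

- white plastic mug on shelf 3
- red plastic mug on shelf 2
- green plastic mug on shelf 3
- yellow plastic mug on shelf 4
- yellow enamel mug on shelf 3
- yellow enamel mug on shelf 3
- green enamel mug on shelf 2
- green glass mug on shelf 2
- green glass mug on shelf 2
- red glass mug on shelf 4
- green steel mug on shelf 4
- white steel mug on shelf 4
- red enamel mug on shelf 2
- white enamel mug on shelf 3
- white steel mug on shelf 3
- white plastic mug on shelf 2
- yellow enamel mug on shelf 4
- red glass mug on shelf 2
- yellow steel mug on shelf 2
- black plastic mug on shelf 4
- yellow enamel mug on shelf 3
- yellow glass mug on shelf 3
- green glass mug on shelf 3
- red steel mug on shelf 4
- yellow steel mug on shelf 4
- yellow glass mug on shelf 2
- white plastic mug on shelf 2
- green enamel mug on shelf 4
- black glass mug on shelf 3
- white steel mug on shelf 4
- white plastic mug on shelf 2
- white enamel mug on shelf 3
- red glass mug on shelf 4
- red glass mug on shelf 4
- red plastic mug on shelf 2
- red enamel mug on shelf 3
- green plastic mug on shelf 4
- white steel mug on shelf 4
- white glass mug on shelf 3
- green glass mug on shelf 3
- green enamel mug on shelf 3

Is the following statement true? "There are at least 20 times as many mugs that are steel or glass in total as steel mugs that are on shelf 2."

True

mugs that are steel or glass: 20.
steel mugs on shelf 2: 1.
The claim requires 20 ≥ 20 × 1 = 20, which holds.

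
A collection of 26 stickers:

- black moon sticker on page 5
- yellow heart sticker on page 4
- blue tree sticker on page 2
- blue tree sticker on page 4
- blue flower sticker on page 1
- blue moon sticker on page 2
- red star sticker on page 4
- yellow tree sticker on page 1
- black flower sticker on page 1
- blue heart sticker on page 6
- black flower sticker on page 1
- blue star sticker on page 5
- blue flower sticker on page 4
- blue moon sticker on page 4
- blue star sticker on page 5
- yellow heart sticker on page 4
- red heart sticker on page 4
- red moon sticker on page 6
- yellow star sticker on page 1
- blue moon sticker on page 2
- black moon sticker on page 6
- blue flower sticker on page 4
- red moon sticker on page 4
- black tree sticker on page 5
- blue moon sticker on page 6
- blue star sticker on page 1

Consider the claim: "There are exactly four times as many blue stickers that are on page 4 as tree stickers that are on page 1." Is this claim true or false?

True

blue stickers on page 4: 4.
tree stickers on page 1: 1.
The claim requires 4 = 4 × 1 = 4, which holds.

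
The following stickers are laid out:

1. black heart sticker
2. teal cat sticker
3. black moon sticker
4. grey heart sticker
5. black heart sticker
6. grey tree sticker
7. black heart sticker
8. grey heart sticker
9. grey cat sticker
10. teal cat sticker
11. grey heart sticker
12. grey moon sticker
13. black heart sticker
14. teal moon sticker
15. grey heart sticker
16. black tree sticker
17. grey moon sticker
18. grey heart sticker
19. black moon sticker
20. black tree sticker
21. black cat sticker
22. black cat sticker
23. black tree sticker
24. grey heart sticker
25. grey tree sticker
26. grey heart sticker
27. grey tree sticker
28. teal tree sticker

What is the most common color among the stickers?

Counts by color: grey 13, black 11, teal 4.
The maximum is 13, held uniquely by grey.

grey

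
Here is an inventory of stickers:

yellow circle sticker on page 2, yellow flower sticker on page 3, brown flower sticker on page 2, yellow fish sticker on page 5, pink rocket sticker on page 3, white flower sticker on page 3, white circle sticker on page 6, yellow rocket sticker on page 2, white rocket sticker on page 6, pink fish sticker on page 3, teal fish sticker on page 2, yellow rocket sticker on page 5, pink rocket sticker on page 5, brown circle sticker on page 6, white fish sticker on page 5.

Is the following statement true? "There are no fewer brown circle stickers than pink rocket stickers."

False

There is 1 brown circle sticker.
There are 2 pink rocket stickers.
The claim requires 1 ≥ 2, which does not hold.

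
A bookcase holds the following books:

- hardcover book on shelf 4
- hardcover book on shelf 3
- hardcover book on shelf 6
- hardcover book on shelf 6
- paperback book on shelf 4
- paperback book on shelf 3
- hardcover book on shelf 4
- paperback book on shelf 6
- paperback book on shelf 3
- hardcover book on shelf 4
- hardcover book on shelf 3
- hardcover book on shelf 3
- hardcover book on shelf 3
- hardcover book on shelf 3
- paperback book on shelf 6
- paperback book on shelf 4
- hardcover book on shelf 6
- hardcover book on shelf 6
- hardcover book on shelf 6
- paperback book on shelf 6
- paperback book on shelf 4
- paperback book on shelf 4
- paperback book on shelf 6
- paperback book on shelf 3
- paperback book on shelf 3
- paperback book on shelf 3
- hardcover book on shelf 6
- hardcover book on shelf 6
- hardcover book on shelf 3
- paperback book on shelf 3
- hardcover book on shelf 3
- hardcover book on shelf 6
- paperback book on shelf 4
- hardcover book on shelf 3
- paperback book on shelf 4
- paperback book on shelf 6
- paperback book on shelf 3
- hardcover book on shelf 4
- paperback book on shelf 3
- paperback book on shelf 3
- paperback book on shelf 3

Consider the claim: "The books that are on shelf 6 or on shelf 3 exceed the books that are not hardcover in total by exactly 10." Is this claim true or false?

True

books on shelf 6 or on shelf 3: 31.
books that are not hardcover: 21.
The claim requires 31 − 21 (= 10) to equal 10, which holds.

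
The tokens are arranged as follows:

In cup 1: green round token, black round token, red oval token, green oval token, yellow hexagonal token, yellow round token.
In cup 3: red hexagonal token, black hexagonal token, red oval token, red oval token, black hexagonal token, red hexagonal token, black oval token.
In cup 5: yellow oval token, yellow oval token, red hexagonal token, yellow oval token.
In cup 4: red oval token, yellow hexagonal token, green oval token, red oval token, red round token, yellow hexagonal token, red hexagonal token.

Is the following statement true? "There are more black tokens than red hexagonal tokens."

|black tokens| = 4.
|red hexagonal tokens| = 4.
The claim requires 4 > 4, which does not hold.

False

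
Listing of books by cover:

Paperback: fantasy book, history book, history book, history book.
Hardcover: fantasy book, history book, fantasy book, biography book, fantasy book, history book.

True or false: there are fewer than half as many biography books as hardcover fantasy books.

True

biography books: 1.
hardcover fantasy books: 3.
The claim requires 2 × 1 = 2 < 3, which holds.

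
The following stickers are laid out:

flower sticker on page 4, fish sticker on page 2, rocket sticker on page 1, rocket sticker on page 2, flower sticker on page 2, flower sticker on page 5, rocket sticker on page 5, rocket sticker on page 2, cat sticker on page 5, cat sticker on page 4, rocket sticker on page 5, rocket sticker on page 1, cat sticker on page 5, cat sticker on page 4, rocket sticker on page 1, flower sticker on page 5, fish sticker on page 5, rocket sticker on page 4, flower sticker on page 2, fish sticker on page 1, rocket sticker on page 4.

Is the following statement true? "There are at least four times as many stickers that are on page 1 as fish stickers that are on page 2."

True

stickers on page 1: 4.
fish stickers on page 2: 1.
The claim requires 4 ≥ 4 × 1 = 4, which holds.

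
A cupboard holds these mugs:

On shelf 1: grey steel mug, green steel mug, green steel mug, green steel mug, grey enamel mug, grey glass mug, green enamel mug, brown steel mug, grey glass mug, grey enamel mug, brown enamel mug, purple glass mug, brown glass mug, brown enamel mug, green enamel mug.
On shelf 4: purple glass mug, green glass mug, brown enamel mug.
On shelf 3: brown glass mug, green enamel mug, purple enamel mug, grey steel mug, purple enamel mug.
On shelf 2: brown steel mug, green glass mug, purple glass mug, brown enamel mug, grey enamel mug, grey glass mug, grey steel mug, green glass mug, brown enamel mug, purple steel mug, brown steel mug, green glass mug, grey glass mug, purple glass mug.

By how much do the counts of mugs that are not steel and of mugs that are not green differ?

mugs that are not steel: 27. mugs that are not green: 27.
|27 − 27| = 27 − 27 = 0.

0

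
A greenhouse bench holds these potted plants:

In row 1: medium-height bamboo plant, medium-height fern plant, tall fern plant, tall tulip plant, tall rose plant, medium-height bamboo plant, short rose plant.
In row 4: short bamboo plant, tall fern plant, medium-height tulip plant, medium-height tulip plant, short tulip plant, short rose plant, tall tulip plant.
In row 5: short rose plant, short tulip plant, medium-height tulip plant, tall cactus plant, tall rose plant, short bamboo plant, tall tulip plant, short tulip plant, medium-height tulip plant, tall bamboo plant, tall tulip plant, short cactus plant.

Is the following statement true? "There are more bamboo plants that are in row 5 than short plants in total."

There are 2 bamboo plants in row 5.
There are 9 short plants.
The claim requires 2 > 9, which does not hold.

False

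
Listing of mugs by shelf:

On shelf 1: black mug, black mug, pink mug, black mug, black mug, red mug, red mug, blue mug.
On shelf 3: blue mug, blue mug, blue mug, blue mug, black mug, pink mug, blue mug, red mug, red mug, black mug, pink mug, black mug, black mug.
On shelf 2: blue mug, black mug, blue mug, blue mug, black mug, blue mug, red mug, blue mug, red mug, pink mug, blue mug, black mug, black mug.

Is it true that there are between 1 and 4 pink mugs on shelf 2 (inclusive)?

There is 1 pink mug on shelf 2.
The claim requires 1 ≤ 1 ≤ 4, which holds.

True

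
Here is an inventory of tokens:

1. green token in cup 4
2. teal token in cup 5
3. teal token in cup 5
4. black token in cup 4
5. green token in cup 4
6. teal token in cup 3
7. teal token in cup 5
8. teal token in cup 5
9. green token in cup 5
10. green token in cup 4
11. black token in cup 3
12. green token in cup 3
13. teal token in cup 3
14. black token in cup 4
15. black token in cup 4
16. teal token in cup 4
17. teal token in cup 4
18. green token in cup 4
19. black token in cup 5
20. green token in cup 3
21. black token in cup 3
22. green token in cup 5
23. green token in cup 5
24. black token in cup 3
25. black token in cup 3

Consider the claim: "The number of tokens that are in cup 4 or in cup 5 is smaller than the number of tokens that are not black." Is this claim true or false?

False

|tokens in cup 4 or in cup 5| = 17.
|tokens that are not black| = 17.
The claim requires 17 < 17, which does not hold.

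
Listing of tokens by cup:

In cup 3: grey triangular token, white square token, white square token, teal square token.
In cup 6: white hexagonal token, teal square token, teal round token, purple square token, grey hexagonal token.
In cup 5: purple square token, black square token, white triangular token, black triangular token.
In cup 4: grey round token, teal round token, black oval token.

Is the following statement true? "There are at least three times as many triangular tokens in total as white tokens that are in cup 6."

True

There are 3 triangular tokens.
There is 1 white token in cup 6.
The claim requires 3 ≥ 3 × 1 = 3, which holds.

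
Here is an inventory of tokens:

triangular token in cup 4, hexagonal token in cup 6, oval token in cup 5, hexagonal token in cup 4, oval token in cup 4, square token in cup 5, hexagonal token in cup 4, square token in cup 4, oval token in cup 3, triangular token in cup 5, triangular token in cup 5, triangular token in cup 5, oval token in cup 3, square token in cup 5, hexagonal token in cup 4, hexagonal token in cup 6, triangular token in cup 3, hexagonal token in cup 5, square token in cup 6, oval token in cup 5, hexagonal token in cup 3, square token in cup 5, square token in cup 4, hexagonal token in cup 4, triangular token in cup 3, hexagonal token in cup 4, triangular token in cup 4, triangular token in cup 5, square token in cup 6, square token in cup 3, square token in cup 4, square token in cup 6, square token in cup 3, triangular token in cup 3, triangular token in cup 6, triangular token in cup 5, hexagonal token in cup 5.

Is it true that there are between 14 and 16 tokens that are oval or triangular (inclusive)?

True

tokens that are oval or triangular: 16.
The claim requires 14 ≤ 16 ≤ 16, which holds.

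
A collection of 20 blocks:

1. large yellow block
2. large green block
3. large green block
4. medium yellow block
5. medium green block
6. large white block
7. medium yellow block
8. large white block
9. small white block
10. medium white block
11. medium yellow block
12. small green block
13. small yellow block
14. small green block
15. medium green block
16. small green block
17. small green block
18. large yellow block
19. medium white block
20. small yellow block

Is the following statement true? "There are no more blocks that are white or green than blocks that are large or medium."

There are 13 blocks that are white or green.
There are 13 blocks that are large or medium.
The claim requires 13 ≤ 13, which holds.

True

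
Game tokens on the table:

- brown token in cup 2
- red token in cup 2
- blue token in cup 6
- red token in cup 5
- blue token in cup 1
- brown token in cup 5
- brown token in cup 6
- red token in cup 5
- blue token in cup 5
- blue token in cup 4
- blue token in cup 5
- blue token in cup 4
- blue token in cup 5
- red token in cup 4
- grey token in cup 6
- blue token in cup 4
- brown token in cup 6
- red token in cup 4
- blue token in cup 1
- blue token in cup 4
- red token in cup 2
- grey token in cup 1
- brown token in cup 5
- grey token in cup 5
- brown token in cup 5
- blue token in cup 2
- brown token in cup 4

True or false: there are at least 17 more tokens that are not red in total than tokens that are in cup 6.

There are 21 tokens that are not red.
There are 4 tokens in cup 6.
The claim requires 21 − 4 = 17 ≥ 17, which holds.

True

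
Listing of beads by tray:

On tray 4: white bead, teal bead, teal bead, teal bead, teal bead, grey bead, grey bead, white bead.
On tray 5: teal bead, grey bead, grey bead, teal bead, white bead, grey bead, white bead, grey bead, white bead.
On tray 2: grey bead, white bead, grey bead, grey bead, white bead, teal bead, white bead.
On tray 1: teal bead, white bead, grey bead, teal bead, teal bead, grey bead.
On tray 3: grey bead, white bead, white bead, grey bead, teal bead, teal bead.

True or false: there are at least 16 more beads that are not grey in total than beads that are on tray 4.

There are 23 beads that are not grey.
There are 8 beads on tray 4.
The claim requires 23 − 8 = 15 ≥ 16, which does not hold.

False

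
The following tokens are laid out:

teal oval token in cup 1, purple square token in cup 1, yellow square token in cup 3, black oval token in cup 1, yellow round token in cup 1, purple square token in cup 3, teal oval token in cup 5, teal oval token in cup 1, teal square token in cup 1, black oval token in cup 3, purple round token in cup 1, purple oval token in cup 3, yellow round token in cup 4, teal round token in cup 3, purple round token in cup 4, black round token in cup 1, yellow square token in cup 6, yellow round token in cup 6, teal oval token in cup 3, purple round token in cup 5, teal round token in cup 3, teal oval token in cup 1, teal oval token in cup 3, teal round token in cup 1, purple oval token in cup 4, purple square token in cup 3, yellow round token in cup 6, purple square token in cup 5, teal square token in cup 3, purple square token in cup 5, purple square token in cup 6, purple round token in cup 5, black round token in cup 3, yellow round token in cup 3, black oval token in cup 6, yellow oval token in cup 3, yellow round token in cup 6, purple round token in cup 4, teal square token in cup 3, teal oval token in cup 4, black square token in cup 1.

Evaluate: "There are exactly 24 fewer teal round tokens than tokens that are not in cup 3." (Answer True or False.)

teal round tokens: 3.
tokens that are not in cup 3: 27.
The claim requires 27 − 3 (= 24) to equal 24, which holds.

True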